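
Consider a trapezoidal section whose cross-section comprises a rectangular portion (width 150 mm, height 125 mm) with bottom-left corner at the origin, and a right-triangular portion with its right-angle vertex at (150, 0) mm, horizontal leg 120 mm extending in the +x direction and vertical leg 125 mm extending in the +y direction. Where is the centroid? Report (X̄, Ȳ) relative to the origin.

X̄ = 107.86 mm, Ȳ = 56.55 mm

rectangular portion: A = 150 × 125 = 18750.00, centroid at (75.00, 62.50).
triangular portion: A = ½·120·125 = 7500.00, centroid at (190.00, 41.67).
ΣA = 26250.00 mm², ΣAX̄ = 2831250.00 mm³, ΣAȲ = 1484375.00 mm³.
X̄ = 2831250.00/26250.00 = 107.86 mm; Ȳ = 1484375.00/26250.00 = 56.55 mm.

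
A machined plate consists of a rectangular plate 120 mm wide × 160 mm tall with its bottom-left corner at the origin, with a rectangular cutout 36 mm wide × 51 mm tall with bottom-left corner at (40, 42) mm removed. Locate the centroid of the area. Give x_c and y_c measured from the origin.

Part | A | x̄ᵢ | ȳᵢ | A·x̄ᵢ | A·ȳᵢ
plate | 19200.00 | 60.00 | 80.00 | 1152000.00 | 1536000.00
hole | -1836.00 | 58.00 | 67.50 | -106488.00 | -123930.00
Σ | 17364.00 |  |  | 1045512.00 | 1412070.00
x_c = 1045512.00 / 17364.00 = 60.21 mm
y_c = 1412070.00 / 17364.00 = 81.32 mm

x_c = 60.21 mm, y_c = 81.32 mm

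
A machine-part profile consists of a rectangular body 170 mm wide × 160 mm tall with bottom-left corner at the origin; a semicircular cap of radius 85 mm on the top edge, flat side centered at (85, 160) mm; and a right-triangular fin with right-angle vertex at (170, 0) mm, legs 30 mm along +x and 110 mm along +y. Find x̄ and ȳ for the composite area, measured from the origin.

rectangular body: A = 170 × 160 = 27200.00, centroid at (85.00, 80.00).
semicircular top: A = ½π·85² = 11349.00, centroid at (85.00, 196.08).
triangular fin: A = ½·30·110 = 1650.00, centroid at (180.00, 36.67).
ΣA = 40199.00 mm²
ΣAx̄ = (27200.00)(85.00) + (11349.00)(85.00) + (1650.00)(180.00) = 3573665.29 mm³
ΣAȳ = (27200.00)(80.00) + (11349.00)(196.08) + (1650.00)(36.67) = 4461757.22 mm³
x̄ = 3573665.29 / 40199.00 = 88.90 mm
ȳ = 4461757.22 / 40199.00 = 110.99 mm

x̄ = 88.90 mm, ȳ = 110.99 mm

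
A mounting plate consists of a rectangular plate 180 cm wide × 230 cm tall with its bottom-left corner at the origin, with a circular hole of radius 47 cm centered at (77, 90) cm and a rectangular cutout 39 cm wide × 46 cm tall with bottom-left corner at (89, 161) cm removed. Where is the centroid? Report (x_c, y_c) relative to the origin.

x_c = 91.75 cm, y_c = 116.52 cm

Part | A | x̄ᵢ | ȳᵢ | A·x̄ᵢ | A·ȳᵢ
plate | 41400.00 | 90.00 | 115.00 | 3726000.00 | 4761000.00
hole 1 | -6939.78 | 77.00 | 90.00 | -534362.92 | -624580.04
hole 2 | -1794.00 | 108.50 | 184.00 | -194649.00 | -330096.00
Σ | 32666.22 |  |  | 2996988.08 | 3806323.96
x_c = 2996988.08 / 32666.22 = 91.75 cm
y_c = 3806323.96 / 32666.22 = 116.52 cm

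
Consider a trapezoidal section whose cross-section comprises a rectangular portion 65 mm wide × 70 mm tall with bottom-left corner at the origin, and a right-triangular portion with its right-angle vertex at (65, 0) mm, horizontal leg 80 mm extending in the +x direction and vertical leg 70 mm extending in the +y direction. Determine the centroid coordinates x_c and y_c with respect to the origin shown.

rectangular portion: A = 65 × 70 = 4550.00, centroid at (32.50, 35.00).
triangular portion: A = ½·80·70 = 2800.00, centroid at (91.67, 23.33).
ΣA = 7350.00 mm²
ΣAx_c = (4550.00)(32.50) + (2800.00)(91.67) = 404541.67 mm³
ΣAy_c = (4550.00)(35.00) + (2800.00)(23.33) = 224583.33 mm³
x_c = 404541.67 / 7350.00 = 55.04 mm
y_c = 224583.33 / 7350.00 = 30.56 mm

x_c = 55.04 mm, y_c = 30.56 mm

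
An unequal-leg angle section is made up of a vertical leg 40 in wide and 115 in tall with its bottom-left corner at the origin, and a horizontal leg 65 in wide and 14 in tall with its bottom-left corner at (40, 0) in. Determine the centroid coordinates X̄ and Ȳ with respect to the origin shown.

X̄ = 28.67 in, Ȳ = 49.16 in

vertical leg: A = 40 × 115 = 4600.00, centroid at (20.00, 57.50).
horizontal leg: A = 65 × 14 = 910.00, centroid at (72.50, 7.00).
ΣA = 5510.00 in²
ΣAX̄ = (4600.00)(20.00) + (910.00)(72.50) = 157975.00 in³
ΣAȲ = (4600.00)(57.50) + (910.00)(7.00) = 270870.00 in³
X̄ = 157975.00 / 5510.00 = 28.67 in
Ȳ = 270870.00 / 5510.00 = 49.16 in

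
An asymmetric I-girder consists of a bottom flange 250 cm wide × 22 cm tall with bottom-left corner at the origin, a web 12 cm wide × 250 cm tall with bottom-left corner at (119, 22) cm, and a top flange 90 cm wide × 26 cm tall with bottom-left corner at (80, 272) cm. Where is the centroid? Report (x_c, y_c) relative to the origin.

bottom flange: A = 250 × 22 = 5500.00, centroid at (125.00, 11.00).
web: A = 12 × 250 = 3000.00, centroid at (125.00, 147.00).
top flange: A = 90 × 26 = 2340.00, centroid at (125.00, 285.00).
ΣA = 10840.00 cm², ΣAx_c = 1355000.00 cm³, ΣAy_c = 1168400.00 cm³.
x_c = 1355000.00/10840.00 = 125.00 cm; y_c = 1168400.00/10840.00 = 107.79 cm.

x_c = 125.00 cm, y_c = 107.79 cm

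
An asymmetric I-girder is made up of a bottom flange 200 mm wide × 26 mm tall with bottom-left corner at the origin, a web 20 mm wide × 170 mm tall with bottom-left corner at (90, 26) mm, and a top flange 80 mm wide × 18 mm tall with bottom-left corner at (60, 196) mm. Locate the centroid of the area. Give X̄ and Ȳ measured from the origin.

bottom flange: A = 200 × 26 = 5200.00, centroid at (100.00, 13.00).
web: A = 20 × 170 = 3400.00, centroid at (100.00, 111.00).
top flange: A = 80 × 18 = 1440.00, centroid at (100.00, 205.00).
ΣA = 10040.00 mm²
ΣAX̄ = (5200.00)(100.00) + (3400.00)(100.00) + (1440.00)(100.00) = 1004000.00 mm³
ΣAȲ = (5200.00)(13.00) + (3400.00)(111.00) + (1440.00)(205.00) = 740200.00 mm³
X̄ = 1004000.00 / 10040.00 = 100.00 mm
Ȳ = 740200.00 / 10040.00 = 73.73 mm

X̄ = 100.00 mm, Ȳ = 73.73 mm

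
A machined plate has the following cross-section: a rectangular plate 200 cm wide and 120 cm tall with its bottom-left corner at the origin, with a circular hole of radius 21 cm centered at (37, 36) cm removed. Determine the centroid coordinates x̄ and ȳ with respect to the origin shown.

Part | A | x̄ᵢ | ȳᵢ | A·x̄ᵢ | A·ȳᵢ
plate | 24000.00 | 100.00 | 60.00 | 2400000.00 | 1440000.00
hole | -1385.44 | 37.00 | 36.00 | -51261.37 | -49875.92
Σ | 22614.56 |  |  | 2348738.63 | 1390124.08
x̄ = 2348738.63 / 22614.56 = 103.86 cm
ȳ = 1390124.08 / 22614.56 = 61.47 cm

x̄ = 103.86 cm, ȳ = 61.47 cm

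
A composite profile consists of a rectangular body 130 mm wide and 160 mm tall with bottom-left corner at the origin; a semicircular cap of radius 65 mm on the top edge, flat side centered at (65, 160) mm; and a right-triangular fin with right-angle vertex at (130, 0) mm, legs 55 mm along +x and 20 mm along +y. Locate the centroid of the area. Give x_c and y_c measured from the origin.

x_c = 66.64 mm, y_c = 104.07 mm

rectangular body: A = 130 × 160 = 20800.00, centroid at (65.00, 80.00).
semicircular top: A = ½π·65² = 6636.61, centroid at (65.00, 187.59).
triangular fin: A = ½·55·20 = 550.00, centroid at (148.33, 6.67).
ΣA = 27986.61 mm²
ΣAx_c = (20800.00)(65.00) + (6636.61)(65.00) + (550.00)(148.33) = 1864963.27 mm³
ΣAy_c = (20800.00)(80.00) + (6636.61)(187.59) + (550.00)(6.67) = 2912608.32 mm³
x_c = 1864963.27 / 27986.61 = 66.64 mm
y_c = 2912608.32 / 27986.61 = 104.07 mm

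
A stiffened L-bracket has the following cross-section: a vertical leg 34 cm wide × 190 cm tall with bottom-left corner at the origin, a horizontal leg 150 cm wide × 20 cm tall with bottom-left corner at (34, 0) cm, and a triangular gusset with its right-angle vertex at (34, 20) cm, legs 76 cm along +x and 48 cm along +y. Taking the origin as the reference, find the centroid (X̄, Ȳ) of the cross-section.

vertical leg: A = 34 × 190 = 6460.00, centroid at (17.00, 95.00).
horizontal leg: A = 150 × 20 = 3000.00, centroid at (109.00, 10.00).
gusset: A = ½·76·48 = 1824.00, centroid at (59.33, 36.00).
ΣA = 11284.00 cm²
ΣAX̄ = (6460.00)(17.00) + (3000.00)(109.00) + (1824.00)(59.33) = 545044.00 cm³
ΣAȲ = (6460.00)(95.00) + (3000.00)(10.00) + (1824.00)(36.00) = 709364.00 cm³
X̄ = 545044.00 / 11284.00 = 48.30 cm
Ȳ = 709364.00 / 11284.00 = 62.86 cm

X̄ = 48.30 cm, Ȳ = 62.86 cm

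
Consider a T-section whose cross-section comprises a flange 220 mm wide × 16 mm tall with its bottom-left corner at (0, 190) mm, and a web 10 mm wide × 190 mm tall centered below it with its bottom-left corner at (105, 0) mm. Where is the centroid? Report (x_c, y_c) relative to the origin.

x_c = 110.00 mm, y_c = 161.89 mm

web: A = 10 × 190 = 1900.00, centroid at (110.00, 95.00).
flange: A = 220 × 16 = 3520.00, centroid at (110.00, 198.00).
ΣA = 5420.00 mm²
ΣAx_c = (1900.00)(110.00) + (3520.00)(110.00) = 596200.00 mm³
ΣAy_c = (1900.00)(95.00) + (3520.00)(198.00) = 877460.00 mm³
x_c = 596200.00 / 5420.00 = 110.00 mm
y_c = 877460.00 / 5420.00 = 161.89 mm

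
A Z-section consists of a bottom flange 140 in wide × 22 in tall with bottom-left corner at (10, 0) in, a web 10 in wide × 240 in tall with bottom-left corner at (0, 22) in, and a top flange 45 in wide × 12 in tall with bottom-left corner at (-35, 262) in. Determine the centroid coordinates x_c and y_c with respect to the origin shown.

bottom flange: A = 140 × 22 = 3080.00, centroid at (80.00, 11.00).
web: A = 10 × 240 = 2400.00, centroid at (5.00, 142.00).
top flange: A = 45 × 12 = 540.00, centroid at (-12.50, 268.00).
ΣA = 6020.00 in²
ΣAx_c = (3080.00)(80.00) + (2400.00)(5.00) + (540.00)(-12.50) = 251650.00 in³
ΣAy_c = (3080.00)(11.00) + (2400.00)(142.00) + (540.00)(268.00) = 519400.00 in³
x_c = 251650.00 / 6020.00 = 41.80 in
y_c = 519400.00 / 6020.00 = 86.28 in

x_c = 41.80 in, y_c = 86.28 in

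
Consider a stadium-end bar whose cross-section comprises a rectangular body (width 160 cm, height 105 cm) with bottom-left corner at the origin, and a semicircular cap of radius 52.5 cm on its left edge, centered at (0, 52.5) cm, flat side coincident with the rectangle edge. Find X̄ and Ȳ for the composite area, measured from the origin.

rectangular body: A = 160 × 105 = 16800.00, centroid at (80.00, 52.50).
semicircular end: A = ½π·52.5² = 4329.51, centroid at (-22.28, 52.50).
ΣA = 21129.51 cm², ΣAX̄ = 1247531.25 cm³, ΣAȲ = 1109299.14 cm³.
X̄ = 1247531.25/21129.51 = 59.04 cm; Ȳ = 1109299.14/21129.51 = 52.50 cm.

X̄ = 59.04 cm, Ȳ = 52.50 cm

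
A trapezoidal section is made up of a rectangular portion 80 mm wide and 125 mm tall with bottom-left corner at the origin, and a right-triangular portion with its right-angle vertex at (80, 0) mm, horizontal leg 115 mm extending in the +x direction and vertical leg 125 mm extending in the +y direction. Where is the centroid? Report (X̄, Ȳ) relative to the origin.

rectangular portion: A = 80 × 125 = 10000.00, centroid at (40.00, 62.50).
triangular portion: A = ½·115·125 = 7187.50, centroid at (118.33, 41.67).
ΣA = 17187.50 mm²
ΣAX̄ = (10000.00)(40.00) + (7187.50)(118.33) = 1250520.83 mm³
ΣAȲ = (10000.00)(62.50) + (7187.50)(41.67) = 924479.17 mm³
X̄ = 1250520.83 / 17187.50 = 72.76 mm
Ȳ = 924479.17 / 17187.50 = 53.79 mm

X̄ = 72.76 mm, Ȳ = 53.79 mm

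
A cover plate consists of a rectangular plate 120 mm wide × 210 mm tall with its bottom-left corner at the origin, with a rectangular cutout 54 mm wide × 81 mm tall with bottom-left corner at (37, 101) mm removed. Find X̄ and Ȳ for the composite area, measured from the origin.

plate: A = 120 × 210 = 25200.00, centroid at (60.00, 105.00).
hole: A = −(54 × 81) = -4374.00, centroid at (64.00, 141.50).
ΣA = 20826.00 mm², ΣAX̄ = 1232064.00 mm³, ΣAȲ = 2027079.00 mm³.
X̄ = 1232064.00/20826.00 = 59.16 mm; Ȳ = 2027079.00/20826.00 = 97.33 mm.

X̄ = 59.16 mm, Ȳ = 97.33 mm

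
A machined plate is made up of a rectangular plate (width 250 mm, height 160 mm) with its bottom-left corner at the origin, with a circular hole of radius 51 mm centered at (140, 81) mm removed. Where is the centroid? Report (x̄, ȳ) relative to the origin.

x̄ = 121.15 mm, ȳ = 79.74 mm

Part | A | x̄ᵢ | ȳᵢ | A·x̄ᵢ | A·ȳᵢ
plate | 40000.00 | 125.00 | 80.00 | 5000000.00 | 3200000.00
hole | -8171.28 | 140.00 | 81.00 | -1143979.55 | -661873.88
Σ | 31828.72 |  |  | 3856020.45 | 2538126.12
x̄ = 3856020.45 / 31828.72 = 121.15 mm
ȳ = 2538126.12 / 31828.72 = 79.74 mm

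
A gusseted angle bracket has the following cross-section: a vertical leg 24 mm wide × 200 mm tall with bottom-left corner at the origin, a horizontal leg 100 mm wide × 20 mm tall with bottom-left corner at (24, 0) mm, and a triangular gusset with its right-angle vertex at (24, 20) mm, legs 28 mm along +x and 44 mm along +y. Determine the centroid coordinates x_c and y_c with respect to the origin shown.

x_c = 30.49 mm, y_c = 70.30 mm

vertical leg: A = 24 × 200 = 4800.00, centroid at (12.00, 100.00).
horizontal leg: A = 100 × 20 = 2000.00, centroid at (74.00, 10.00).
gusset: A = ½·28·44 = 616.00, centroid at (33.33, 34.67).
ΣA = 7416.00 mm², ΣAx_c = 226133.33 mm³, ΣAy_c = 521354.67 mm³.
x_c = 226133.33/7416.00 = 30.49 mm; y_c = 521354.67/7416.00 = 70.30 mm.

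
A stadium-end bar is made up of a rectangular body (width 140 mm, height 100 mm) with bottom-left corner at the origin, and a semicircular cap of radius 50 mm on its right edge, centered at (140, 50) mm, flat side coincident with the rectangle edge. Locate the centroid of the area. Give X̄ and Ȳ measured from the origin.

X̄ = 89.98 mm, Ȳ = 50.00 mm

Part | A | x̄ᵢ | ȳᵢ | A·x̄ᵢ | A·ȳᵢ
rectangular body | 14000.00 | 70.00 | 50.00 | 980000.00 | 700000.00
semicircular end | 3926.99 | 161.22 | 50.00 | 633112.05 | 196349.54
Σ | 17926.99 |  |  | 1613112.05 | 896349.54
X̄ = 1613112.05 / 17926.99 = 89.98 mm
Ȳ = 896349.54 / 17926.99 = 50.00 mm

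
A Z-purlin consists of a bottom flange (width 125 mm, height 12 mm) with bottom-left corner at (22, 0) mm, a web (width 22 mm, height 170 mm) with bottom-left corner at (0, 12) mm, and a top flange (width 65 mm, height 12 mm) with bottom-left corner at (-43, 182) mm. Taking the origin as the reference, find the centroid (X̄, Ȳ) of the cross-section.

X̄ = 26.53 mm, Ȳ = 86.12 mm

bottom flange: A = 125 × 12 = 1500.00, centroid at (84.50, 6.00).
web: A = 22 × 170 = 3740.00, centroid at (11.00, 97.00).
top flange: A = 65 × 12 = 780.00, centroid at (-10.50, 188.00).
ΣA = 6020.00 mm², ΣAX̄ = 159700.00 mm³, ΣAȲ = 518420.00 mm³.
X̄ = 159700.00/6020.00 = 26.53 mm; Ȳ = 518420.00/6020.00 = 86.12 mm.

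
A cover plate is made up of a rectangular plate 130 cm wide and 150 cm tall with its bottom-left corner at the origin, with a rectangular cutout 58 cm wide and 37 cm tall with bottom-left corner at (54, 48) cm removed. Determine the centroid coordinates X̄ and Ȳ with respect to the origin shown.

X̄ = 62.77 cm, Ȳ = 76.05 cm

Part | A | x̄ᵢ | ȳᵢ | A·x̄ᵢ | A·ȳᵢ
plate | 19500.00 | 65.00 | 75.00 | 1267500.00 | 1462500.00
hole | -2146.00 | 83.00 | 66.50 | -178118.00 | -142709.00
Σ | 17354.00 |  |  | 1089382.00 | 1319791.00
X̄ = 1089382.00 / 17354.00 = 62.77 cm
Ȳ = 1319791.00 / 17354.00 = 76.05 cm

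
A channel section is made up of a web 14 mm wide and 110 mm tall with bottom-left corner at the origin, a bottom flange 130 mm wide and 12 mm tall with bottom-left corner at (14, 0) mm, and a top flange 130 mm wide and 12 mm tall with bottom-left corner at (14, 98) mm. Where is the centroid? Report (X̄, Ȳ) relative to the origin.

Part | A | x̄ᵢ | ȳᵢ | A·x̄ᵢ | A·ȳᵢ
web | 1540.00 | 7.00 | 55.00 | 10780.00 | 84700.00
bottom flange | 1560.00 | 79.00 | 6.00 | 123240.00 | 9360.00
top flange | 1560.00 | 79.00 | 104.00 | 123240.00 | 162240.00
Σ | 4660.00 |  |  | 257260.00 | 256300.00
X̄ = 257260.00 / 4660.00 = 55.21 mm
Ȳ = 256300.00 / 4660.00 = 55.00 mm

X̄ = 55.21 mm, Ȳ = 55.00 mm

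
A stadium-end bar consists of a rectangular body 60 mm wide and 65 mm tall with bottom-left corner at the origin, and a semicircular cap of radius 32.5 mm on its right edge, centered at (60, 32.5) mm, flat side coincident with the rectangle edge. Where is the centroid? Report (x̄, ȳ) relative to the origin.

x̄ = 43.07 mm, ȳ = 32.50 mm

Part | A | x̄ᵢ | ȳᵢ | A·x̄ᵢ | A·ȳᵢ
rectangular body | 3900.00 | 30.00 | 32.50 | 117000.00 | 126750.00
semicircular end | 1659.15 | 73.79 | 32.50 | 122434.63 | 53922.49
Σ | 5559.15 |  |  | 239434.63 | 180672.49
x̄ = 239434.63 / 5559.15 = 43.07 mm
ȳ = 180672.49 / 5559.15 = 32.50 mm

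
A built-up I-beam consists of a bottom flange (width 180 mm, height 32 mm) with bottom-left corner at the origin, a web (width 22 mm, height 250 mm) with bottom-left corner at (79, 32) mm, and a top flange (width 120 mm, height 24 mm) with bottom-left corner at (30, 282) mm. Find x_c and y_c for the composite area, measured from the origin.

x_c = 90.00 mm, y_c = 127.47 mm

bottom flange: A = 180 × 32 = 5760.00, centroid at (90.00, 16.00).
web: A = 22 × 250 = 5500.00, centroid at (90.00, 157.00).
top flange: A = 120 × 24 = 2880.00, centroid at (90.00, 294.00).
ΣA = 14140.00 mm², ΣAx_c = 1272600.00 mm³, ΣAy_c = 1802380.00 mm³.
x_c = 1272600.00/14140.00 = 90.00 mm; y_c = 1802380.00/14140.00 = 127.47 mm.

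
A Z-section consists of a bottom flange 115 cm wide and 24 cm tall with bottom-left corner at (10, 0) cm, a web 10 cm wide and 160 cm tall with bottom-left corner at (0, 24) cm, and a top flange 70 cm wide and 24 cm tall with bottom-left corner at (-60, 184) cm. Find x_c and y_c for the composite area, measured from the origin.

bottom flange: A = 115 × 24 = 2760.00, centroid at (67.50, 12.00).
web: A = 10 × 160 = 1600.00, centroid at (5.00, 104.00).
top flange: A = 70 × 24 = 1680.00, centroid at (-25.00, 196.00).
ΣA = 6040.00 cm²
ΣAx_c = (2760.00)(67.50) + (1600.00)(5.00) + (1680.00)(-25.00) = 152300.00 cm³
ΣAy_c = (2760.00)(12.00) + (1600.00)(104.00) + (1680.00)(196.00) = 528800.00 cm³
x_c = 152300.00 / 6040.00 = 25.22 cm
y_c = 528800.00 / 6040.00 = 87.55 cm

x_c = 25.22 cm, y_c = 87.55 cm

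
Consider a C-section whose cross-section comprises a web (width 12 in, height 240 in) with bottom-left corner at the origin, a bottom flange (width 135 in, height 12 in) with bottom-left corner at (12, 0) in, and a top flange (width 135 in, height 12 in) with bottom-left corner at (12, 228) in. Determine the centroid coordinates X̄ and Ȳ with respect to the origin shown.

web: A = 12 × 240 = 2880.00, centroid at (6.00, 120.00).
bottom flange: A = 135 × 12 = 1620.00, centroid at (79.50, 6.00).
top flange: A = 135 × 12 = 1620.00, centroid at (79.50, 234.00).
ΣA = 6120.00 in², ΣAX̄ = 274860.00 in³, ΣAȲ = 734400.00 in³.
X̄ = 274860.00/6120.00 = 44.91 in; Ȳ = 734400.00/6120.00 = 120.00 in.

X̄ = 44.91 in, Ȳ = 120.00 in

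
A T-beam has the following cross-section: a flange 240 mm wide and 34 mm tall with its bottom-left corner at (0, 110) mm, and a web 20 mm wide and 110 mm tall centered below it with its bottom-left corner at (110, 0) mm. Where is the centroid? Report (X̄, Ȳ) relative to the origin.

web: A = 20 × 110 = 2200.00, centroid at (120.00, 55.00).
flange: A = 240 × 34 = 8160.00, centroid at (120.00, 127.00).
ΣA = 10360.00 mm²
ΣAX̄ = (2200.00)(120.00) + (8160.00)(120.00) = 1243200.00 mm³
ΣAȲ = (2200.00)(55.00) + (8160.00)(127.00) = 1157320.00 mm³
X̄ = 1243200.00 / 10360.00 = 120.00 mm
Ȳ = 1157320.00 / 10360.00 = 111.71 mm

X̄ = 120.00 mm, Ȳ = 111.71 mm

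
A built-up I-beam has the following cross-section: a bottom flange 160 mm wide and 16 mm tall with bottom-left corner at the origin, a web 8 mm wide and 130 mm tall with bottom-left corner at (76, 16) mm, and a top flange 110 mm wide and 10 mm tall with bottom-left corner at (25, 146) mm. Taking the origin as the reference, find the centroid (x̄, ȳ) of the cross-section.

x̄ = 80.00 mm, ȳ = 57.62 mm

bottom flange: A = 160 × 16 = 2560.00, centroid at (80.00, 8.00).
web: A = 8 × 130 = 1040.00, centroid at (80.00, 81.00).
top flange: A = 110 × 10 = 1100.00, centroid at (80.00, 151.00).
ΣA = 4700.00 mm²
ΣAx̄ = (2560.00)(80.00) + (1040.00)(80.00) + (1100.00)(80.00) = 376000.00 mm³
ΣAȳ = (2560.00)(8.00) + (1040.00)(81.00) + (1100.00)(151.00) = 270820.00 mm³
x̄ = 376000.00 / 4700.00 = 80.00 mm
ȳ = 270820.00 / 4700.00 = 57.62 mm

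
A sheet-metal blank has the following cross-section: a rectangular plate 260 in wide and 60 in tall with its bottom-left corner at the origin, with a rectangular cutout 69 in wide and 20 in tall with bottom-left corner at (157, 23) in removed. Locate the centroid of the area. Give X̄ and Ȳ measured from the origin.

Part | A | x̄ᵢ | ȳᵢ | A·x̄ᵢ | A·ȳᵢ
plate | 15600.00 | 130.00 | 30.00 | 2028000.00 | 468000.00
hole | -1380.00 | 191.50 | 33.00 | -264270.00 | -45540.00
Σ | 14220.00 |  |  | 1763730.00 | 422460.00
X̄ = 1763730.00 / 14220.00 = 124.03 in
Ȳ = 422460.00 / 14220.00 = 29.71 in

X̄ = 124.03 in, Ȳ = 29.71 in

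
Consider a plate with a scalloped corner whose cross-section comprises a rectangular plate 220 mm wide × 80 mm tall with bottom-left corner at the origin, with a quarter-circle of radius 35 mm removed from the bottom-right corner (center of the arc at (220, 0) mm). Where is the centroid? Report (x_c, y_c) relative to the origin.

x_c = 104.50 mm, y_c = 41.45 mm

plate: A = 220 × 80 = 17600.00, centroid at (110.00, 40.00).
removed quarter-circle: A = −¼π·35² = -962.11, centroid at (205.15, 14.85).
ΣA = 16637.89 mm², ΣAx_c = 1738626.86 mm³, ΣAy_c = 689708.33 mm³.
x_c = 1738626.86/16637.89 = 104.50 mm; y_c = 689708.33/16637.89 = 41.45 mm.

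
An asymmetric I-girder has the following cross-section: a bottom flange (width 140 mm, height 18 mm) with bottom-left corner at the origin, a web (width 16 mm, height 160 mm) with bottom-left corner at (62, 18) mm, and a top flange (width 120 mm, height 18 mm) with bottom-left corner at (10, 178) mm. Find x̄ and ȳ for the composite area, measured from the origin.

bottom flange: A = 140 × 18 = 2520.00, centroid at (70.00, 9.00).
web: A = 16 × 160 = 2560.00, centroid at (70.00, 98.00).
top flange: A = 120 × 18 = 2160.00, centroid at (70.00, 187.00).
ΣA = 7240.00 mm², ΣAx̄ = 506800.00 mm³, ΣAȳ = 677480.00 mm³.
x̄ = 506800.00/7240.00 = 70.00 mm; ȳ = 677480.00/7240.00 = 93.57 mm.

x̄ = 70.00 mm, ȳ = 93.57 mm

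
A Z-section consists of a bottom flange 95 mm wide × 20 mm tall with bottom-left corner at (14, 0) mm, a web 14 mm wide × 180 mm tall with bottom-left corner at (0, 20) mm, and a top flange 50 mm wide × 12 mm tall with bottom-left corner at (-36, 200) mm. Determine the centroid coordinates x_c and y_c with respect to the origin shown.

Part | A | x̄ᵢ | ȳᵢ | A·x̄ᵢ | A·ȳᵢ
bottom flange | 1900.00 | 61.50 | 10.00 | 116850.00 | 19000.00
web | 2520.00 | 7.00 | 110.00 | 17640.00 | 277200.00
top flange | 600.00 | -11.00 | 206.00 | -6600.00 | 123600.00
Σ | 5020.00 |  |  | 127890.00 | 419800.00
x_c = 127890.00 / 5020.00 = 25.48 mm
y_c = 419800.00 / 5020.00 = 83.63 mm

x_c = 25.48 mm, y_c = 83.63 mm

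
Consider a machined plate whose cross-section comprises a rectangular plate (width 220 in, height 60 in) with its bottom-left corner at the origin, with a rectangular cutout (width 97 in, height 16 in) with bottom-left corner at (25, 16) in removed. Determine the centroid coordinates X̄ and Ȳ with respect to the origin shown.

plate: A = 220 × 60 = 13200.00, centroid at (110.00, 30.00).
hole: A = −(97 × 16) = -1552.00, centroid at (73.50, 24.00).
ΣA = 11648.00 in², ΣAX̄ = 1337928.00 in³, ΣAȲ = 358752.00 in³.
X̄ = 1337928.00/11648.00 = 114.86 in; Ȳ = 358752.00/11648.00 = 30.80 in.

X̄ = 114.86 in, Ȳ = 30.80 in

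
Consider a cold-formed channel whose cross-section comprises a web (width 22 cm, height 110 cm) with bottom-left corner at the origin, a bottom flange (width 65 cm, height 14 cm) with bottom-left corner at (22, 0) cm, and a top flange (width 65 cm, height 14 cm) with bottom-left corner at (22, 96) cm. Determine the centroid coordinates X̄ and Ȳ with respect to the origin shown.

web: A = 22 × 110 = 2420.00, centroid at (11.00, 55.00).
bottom flange: A = 65 × 14 = 910.00, centroid at (54.50, 7.00).
top flange: A = 65 × 14 = 910.00, centroid at (54.50, 103.00).
ΣA = 4240.00 cm²
ΣAX̄ = (2420.00)(11.00) + (910.00)(54.50) + (910.00)(54.50) = 125810.00 cm³
ΣAȲ = (2420.00)(55.00) + (910.00)(7.00) + (910.00)(103.00) = 233200.00 cm³
X̄ = 125810.00 / 4240.00 = 29.67 cm
Ȳ = 233200.00 / 4240.00 = 55.00 cm

X̄ = 29.67 cm, Ȳ = 55.00 cm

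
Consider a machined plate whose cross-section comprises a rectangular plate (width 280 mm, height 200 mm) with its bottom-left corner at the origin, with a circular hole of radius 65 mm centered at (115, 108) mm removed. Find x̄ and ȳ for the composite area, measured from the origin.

plate: A = 280 × 200 = 56000.00, centroid at (140.00, 100.00).
hole: A = −π·65² = -13273.23, centroid at (115.00, 108.00).
ΣA = 42726.77 mm²
ΣAx̄ = (56000.00)(140.00) + (-13273.23)(115.00) = 6313578.67 mm³
ΣAȳ = (56000.00)(100.00) + (-13273.23)(108.00) = 4166491.27 mm³
x̄ = 6313578.67 / 42726.77 = 147.77 mm
ȳ = 4166491.27 / 42726.77 = 97.51 mm

x̄ = 147.77 mm, ȳ = 97.51 mm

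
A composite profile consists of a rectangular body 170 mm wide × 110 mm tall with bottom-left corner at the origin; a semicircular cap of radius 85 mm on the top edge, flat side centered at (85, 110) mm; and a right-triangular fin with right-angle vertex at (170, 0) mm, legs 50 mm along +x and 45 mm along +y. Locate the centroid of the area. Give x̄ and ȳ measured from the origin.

x̄ = 88.67 mm, ȳ = 86.71 mm

rectangular body: A = 170 × 110 = 18700.00, centroid at (85.00, 55.00).
semicircular top: A = ½π·85² = 11349.00, centroid at (85.00, 146.08).
triangular fin: A = ½·50·45 = 1125.00, centroid at (186.67, 15.00).
ΣA = 31174.00 mm², ΣAx̄ = 2764165.29 mm³, ΣAȳ = 2703182.05 mm³.
x̄ = 2764165.29/31174.00 = 88.67 mm; ȳ = 2703182.05/31174.00 = 86.71 mm.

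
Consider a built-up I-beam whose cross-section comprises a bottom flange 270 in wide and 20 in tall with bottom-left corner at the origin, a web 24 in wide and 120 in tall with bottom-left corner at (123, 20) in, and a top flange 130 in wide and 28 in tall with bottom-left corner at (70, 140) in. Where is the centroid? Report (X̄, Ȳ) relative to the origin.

X̄ = 135.00 in, Ȳ = 70.89 in

Part | A | x̄ᵢ | ȳᵢ | A·x̄ᵢ | A·ȳᵢ
bottom flange | 5400.00 | 135.00 | 10.00 | 729000.00 | 54000.00
web | 2880.00 | 135.00 | 80.00 | 388800.00 | 230400.00
top flange | 3640.00 | 135.00 | 154.00 | 491400.00 | 560560.00
Σ | 11920.00 |  |  | 1609200.00 | 844960.00
X̄ = 1609200.00 / 11920.00 = 135.00 in
Ȳ = 844960.00 / 11920.00 = 70.89 in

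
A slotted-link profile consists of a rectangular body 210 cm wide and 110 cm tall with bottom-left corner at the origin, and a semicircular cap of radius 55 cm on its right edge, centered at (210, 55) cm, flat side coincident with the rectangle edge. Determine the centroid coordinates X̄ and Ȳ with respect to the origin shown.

rectangular body: A = 210 × 110 = 23100.00, centroid at (105.00, 55.00).
semicircular end: A = ½π·55² = 4751.66, centroid at (233.34, 55.00).
ΣA = 27851.66 cm², ΣAX̄ = 3534265.03 cm³, ΣAȲ = 1531841.24 cm³.
X̄ = 3534265.03/27851.66 = 126.90 cm; Ȳ = 1531841.24/27851.66 = 55.00 cm.

X̄ = 126.90 cm, Ȳ = 55.00 cm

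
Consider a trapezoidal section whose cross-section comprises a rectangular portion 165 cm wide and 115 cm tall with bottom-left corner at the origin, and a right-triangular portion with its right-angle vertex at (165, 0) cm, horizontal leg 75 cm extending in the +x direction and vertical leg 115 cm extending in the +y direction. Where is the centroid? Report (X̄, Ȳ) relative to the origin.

X̄ = 102.41 cm, Ȳ = 53.95 cm

Part | A | x̄ᵢ | ȳᵢ | A·x̄ᵢ | A·ȳᵢ
rectangular portion | 18975.00 | 82.50 | 57.50 | 1565437.50 | 1091062.50
triangular portion | 4312.50 | 190.00 | 38.33 | 819375.00 | 165312.50
Σ | 23287.50 |  |  | 2384812.50 | 1256375.00
X̄ = 2384812.50 / 23287.50 = 102.41 cm
Ȳ = 1256375.00 / 23287.50 = 53.95 cm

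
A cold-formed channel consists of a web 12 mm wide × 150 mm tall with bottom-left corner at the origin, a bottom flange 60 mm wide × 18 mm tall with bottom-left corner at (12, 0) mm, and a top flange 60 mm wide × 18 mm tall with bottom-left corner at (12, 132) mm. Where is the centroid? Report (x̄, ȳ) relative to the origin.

x̄ = 25.64 mm, ȳ = 75.00 mm

web: A = 12 × 150 = 1800.00, centroid at (6.00, 75.00).
bottom flange: A = 60 × 18 = 1080.00, centroid at (42.00, 9.00).
top flange: A = 60 × 18 = 1080.00, centroid at (42.00, 141.00).
ΣA = 3960.00 mm²
ΣAx̄ = (1800.00)(6.00) + (1080.00)(42.00) + (1080.00)(42.00) = 101520.00 mm³
ΣAȳ = (1800.00)(75.00) + (1080.00)(9.00) + (1080.00)(141.00) = 297000.00 mm³
x̄ = 101520.00 / 3960.00 = 25.64 mm
ȳ = 297000.00 / 3960.00 = 75.00 mm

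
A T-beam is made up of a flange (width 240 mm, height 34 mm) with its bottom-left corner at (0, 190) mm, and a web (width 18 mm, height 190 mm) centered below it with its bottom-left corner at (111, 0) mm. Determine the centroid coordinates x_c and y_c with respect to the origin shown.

x_c = 120.00 mm, y_c = 173.92 mm

Part | A | x̄ᵢ | ȳᵢ | A·x̄ᵢ | A·ȳᵢ
web | 3420.00 | 120.00 | 95.00 | 410400.00 | 324900.00
flange | 8160.00 | 120.00 | 207.00 | 979200.00 | 1689120.00
Σ | 11580.00 |  |  | 1389600.00 | 2014020.00
x_c = 1389600.00 / 11580.00 = 120.00 mm
y_c = 2014020.00 / 11580.00 = 173.92 mm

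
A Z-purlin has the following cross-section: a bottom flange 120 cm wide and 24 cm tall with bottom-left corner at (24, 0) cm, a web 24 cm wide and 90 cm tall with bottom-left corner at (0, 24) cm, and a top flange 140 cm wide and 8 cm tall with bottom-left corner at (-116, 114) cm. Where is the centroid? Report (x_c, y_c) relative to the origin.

bottom flange: A = 120 × 24 = 2880.00, centroid at (84.00, 12.00).
web: A = 24 × 90 = 2160.00, centroid at (12.00, 69.00).
top flange: A = 140 × 8 = 1120.00, centroid at (-46.00, 118.00).
ΣA = 6160.00 cm²
ΣAx_c = (2880.00)(84.00) + (2160.00)(12.00) + (1120.00)(-46.00) = 216320.00 cm³
ΣAy_c = (2880.00)(12.00) + (2160.00)(69.00) + (1120.00)(118.00) = 315760.00 cm³
x_c = 216320.00 / 6160.00 = 35.12 cm
y_c = 315760.00 / 6160.00 = 51.26 cm

x_c = 35.12 cm, y_c = 51.26 cm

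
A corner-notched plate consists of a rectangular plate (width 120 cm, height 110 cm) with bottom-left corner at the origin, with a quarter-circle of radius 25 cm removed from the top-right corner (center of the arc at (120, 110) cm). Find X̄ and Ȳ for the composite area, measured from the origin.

plate: A = 120 × 110 = 13200.00, centroid at (60.00, 55.00).
removed quarter-circle: A = −¼π·25² = -490.87, centroid at (109.39, 99.39).
ΣA = 12709.13 cm²
ΣAX̄ = (13200.00)(60.00) + (-490.87)(109.39) = 738303.47 cm³
ΣAȲ = (13200.00)(55.00) + (-490.87)(99.39) = 677212.21 cm³
X̄ = 738303.47 / 12709.13 = 58.09 cm
Ȳ = 677212.21 / 12709.13 = 53.29 cm

X̄ = 58.09 cm, Ȳ = 53.29 cm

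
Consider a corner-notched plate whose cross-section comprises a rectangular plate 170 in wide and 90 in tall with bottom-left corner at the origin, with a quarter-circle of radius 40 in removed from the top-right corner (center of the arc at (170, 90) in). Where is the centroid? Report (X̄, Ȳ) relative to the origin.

X̄ = 78.91 in, Ȳ = 42.49 in

plate: A = 170 × 90 = 15300.00, centroid at (85.00, 45.00).
removed quarter-circle: A = −¼π·40² = -1256.64, centroid at (153.02, 73.02).
ΣA = 14043.36 in²
ΣAX̄ = (15300.00)(85.00) + (-1256.64)(153.02) = 1108205.03 in³
ΣAȲ = (15300.00)(45.00) + (-1256.64)(73.02) = 596736.00 in³
X̄ = 1108205.03 / 14043.36 = 78.91 in
Ȳ = 596736.00 / 14043.36 = 42.49 in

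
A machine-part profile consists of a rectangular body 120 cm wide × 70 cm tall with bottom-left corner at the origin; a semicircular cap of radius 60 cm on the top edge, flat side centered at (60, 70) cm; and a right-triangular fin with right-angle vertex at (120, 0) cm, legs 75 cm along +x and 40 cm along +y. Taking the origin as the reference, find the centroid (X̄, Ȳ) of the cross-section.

X̄ = 68.20 cm, Ȳ = 54.89 cm

Part | A | x̄ᵢ | ȳᵢ | A·x̄ᵢ | A·ȳᵢ
rectangular body | 8400.00 | 60.00 | 35.00 | 504000.00 | 294000.00
semicircular top | 5654.87 | 60.00 | 95.46 | 339292.01 | 539840.67
triangular fin | 1500.00 | 145.00 | 13.33 | 217500.00 | 20000.00
Σ | 15554.87 |  |  | 1060792.01 | 853840.67
X̄ = 1060792.01 / 15554.87 = 68.20 cm
Ȳ = 853840.67 / 15554.87 = 54.89 cm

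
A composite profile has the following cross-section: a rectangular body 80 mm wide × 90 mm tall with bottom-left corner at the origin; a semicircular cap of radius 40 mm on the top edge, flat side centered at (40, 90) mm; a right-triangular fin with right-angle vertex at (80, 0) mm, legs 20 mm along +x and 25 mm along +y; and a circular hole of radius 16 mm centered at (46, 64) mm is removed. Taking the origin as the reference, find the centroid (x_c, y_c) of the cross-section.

rectangular body: A = 80 × 90 = 7200.00, centroid at (40.00, 45.00).
semicircular top: A = ½π·40² = 2513.27, centroid at (40.00, 106.98).
triangular fin: A = ½·20·25 = 250.00, centroid at (86.67, 8.33).
hole: A = −π·16² = -804.25, centroid at (46.00, 64.00).
ΣA = 9159.03 mm²
ΣAx_c = (7200.00)(40.00) + (2513.27)(40.00) + (250.00)(86.67) + (-804.25)(46.00) = 373202.24 mm³
ΣAy_c = (7200.00)(45.00) + (2513.27)(106.98) + (250.00)(8.33) + (-804.25)(64.00) = 543472.82 mm³
x_c = 373202.24 / 9159.03 = 40.75 mm
y_c = 543472.82 / 9159.03 = 59.34 mm

x_c = 40.75 mm, y_c = 59.34 mm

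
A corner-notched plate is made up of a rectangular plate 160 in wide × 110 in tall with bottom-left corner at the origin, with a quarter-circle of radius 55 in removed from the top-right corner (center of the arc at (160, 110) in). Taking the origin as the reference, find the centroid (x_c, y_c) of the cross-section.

plate: A = 160 × 110 = 17600.00, centroid at (80.00, 55.00).
removed quarter-circle: A = −¼π·55² = -2375.83, centroid at (136.66, 86.66).
ΣA = 15224.17 in²
ΣAx_c = (17600.00)(80.00) + (-2375.83)(136.66) = 1083325.62 in³
ΣAy_c = (17600.00)(55.00) + (-2375.83)(86.66) = 762117.09 in³
x_c = 1083325.62 / 15224.17 = 71.16 in
y_c = 762117.09 / 15224.17 = 50.06 in

x_c = 71.16 in, y_c = 50.06 in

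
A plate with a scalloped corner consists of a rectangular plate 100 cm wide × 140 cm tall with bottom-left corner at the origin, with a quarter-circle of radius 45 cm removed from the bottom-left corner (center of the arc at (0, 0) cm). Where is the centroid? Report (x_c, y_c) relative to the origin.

plate: A = 100 × 140 = 14000.00, centroid at (50.00, 70.00).
removed quarter-circle: A = −¼π·45² = -1590.43, centroid at (19.10, 19.10).
ΣA = 12409.57 cm², ΣAx_c = 669625.00 cm³, ΣAy_c = 949625.00 cm³.
x_c = 669625.00/12409.57 = 53.96 cm; y_c = 949625.00/12409.57 = 76.52 cm.

x_c = 53.96 cm, y_c = 76.52 cm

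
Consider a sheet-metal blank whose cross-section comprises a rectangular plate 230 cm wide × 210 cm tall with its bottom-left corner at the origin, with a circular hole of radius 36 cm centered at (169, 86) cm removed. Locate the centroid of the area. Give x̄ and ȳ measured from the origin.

plate: A = 230 × 210 = 48300.00, centroid at (115.00, 105.00).
hole: A = −π·36² = -4071.50, centroid at (169.00, 86.00).
ΣA = 44228.50 cm², ΣAx̄ = 4866415.81 cm³, ΣAȳ = 4721350.65 cm³.
x̄ = 4866415.81/44228.50 = 110.03 cm; ȳ = 4721350.65/44228.50 = 106.75 cm.

x̄ = 110.03 cm, ȳ = 106.75 cm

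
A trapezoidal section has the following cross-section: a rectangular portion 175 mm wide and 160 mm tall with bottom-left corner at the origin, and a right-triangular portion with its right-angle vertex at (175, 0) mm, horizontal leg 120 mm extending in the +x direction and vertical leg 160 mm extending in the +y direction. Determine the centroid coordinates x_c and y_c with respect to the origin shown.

x_c = 120.05 mm, y_c = 73.19 mm

rectangular portion: A = 175 × 160 = 28000.00, centroid at (87.50, 80.00).
triangular portion: A = ½·120·160 = 9600.00, centroid at (215.00, 53.33).
ΣA = 37600.00 mm², ΣAx_c = 4514000.00 mm³, ΣAy_c = 2752000.00 mm³.
x_c = 4514000.00/37600.00 = 120.05 mm; y_c = 2752000.00/37600.00 = 73.19 mm.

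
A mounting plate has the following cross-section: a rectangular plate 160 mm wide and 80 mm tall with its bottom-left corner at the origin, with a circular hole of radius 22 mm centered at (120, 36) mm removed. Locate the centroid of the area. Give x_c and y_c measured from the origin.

Part | A | x̄ᵢ | ȳᵢ | A·x̄ᵢ | A·ȳᵢ
plate | 12800.00 | 80.00 | 40.00 | 1024000.00 | 512000.00
hole | -1520.53 | 120.00 | 36.00 | -182463.70 | -54739.11
Σ | 11279.47 |  |  | 841536.30 | 457260.89
x_c = 841536.30 / 11279.47 = 74.61 mm
y_c = 457260.89 / 11279.47 = 40.54 mm

x_c = 74.61 mm, y_c = 40.54 mm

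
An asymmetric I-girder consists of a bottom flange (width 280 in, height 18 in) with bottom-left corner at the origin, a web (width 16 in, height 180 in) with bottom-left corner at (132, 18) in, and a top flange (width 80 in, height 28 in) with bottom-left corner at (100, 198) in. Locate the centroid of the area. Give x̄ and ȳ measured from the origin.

Part | A | x̄ᵢ | ȳᵢ | A·x̄ᵢ | A·ȳᵢ
bottom flange | 5040.00 | 140.00 | 9.00 | 705600.00 | 45360.00
web | 2880.00 | 140.00 | 108.00 | 403200.00 | 311040.00
top flange | 2240.00 | 140.00 | 212.00 | 313600.00 | 474880.00
Σ | 10160.00 |  |  | 1422400.00 | 831280.00
x̄ = 1422400.00 / 10160.00 = 140.00 in
ȳ = 831280.00 / 10160.00 = 81.82 in

x̄ = 140.00 in, ȳ = 81.82 in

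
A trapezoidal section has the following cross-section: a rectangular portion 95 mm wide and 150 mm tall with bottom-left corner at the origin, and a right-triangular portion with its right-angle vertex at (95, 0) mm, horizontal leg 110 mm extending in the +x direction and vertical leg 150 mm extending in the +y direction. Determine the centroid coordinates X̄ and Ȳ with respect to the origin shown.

X̄ = 78.36 mm, Ȳ = 65.83 mm

rectangular portion: A = 95 × 150 = 14250.00, centroid at (47.50, 75.00).
triangular portion: A = ½·110·150 = 8250.00, centroid at (131.67, 50.00).
ΣA = 22500.00 mm², ΣAX̄ = 1763125.00 mm³, ΣAȲ = 1481250.00 mm³.
X̄ = 1763125.00/22500.00 = 78.36 mm; Ȳ = 1481250.00/22500.00 = 65.83 mm.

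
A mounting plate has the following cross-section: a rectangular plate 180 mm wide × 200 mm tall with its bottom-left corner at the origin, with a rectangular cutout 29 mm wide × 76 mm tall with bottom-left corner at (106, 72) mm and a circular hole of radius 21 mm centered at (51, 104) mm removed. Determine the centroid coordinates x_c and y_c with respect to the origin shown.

x_c = 89.59 mm, y_c = 99.15 mm

Part | A | x̄ᵢ | ȳᵢ | A·x̄ᵢ | A·ȳᵢ
plate | 36000.00 | 90.00 | 100.00 | 3240000.00 | 3600000.00
hole 1 | -2204.00 | 120.50 | 110.00 | -265582.00 | -242440.00
hole 2 | -1385.44 | 51.00 | 104.00 | -70657.56 | -144086.01
Σ | 32410.56 |  |  | 2903760.44 | 3213473.99
x_c = 2903760.44 / 32410.56 = 89.59 mm
y_c = 3213473.99 / 32410.56 = 99.15 mm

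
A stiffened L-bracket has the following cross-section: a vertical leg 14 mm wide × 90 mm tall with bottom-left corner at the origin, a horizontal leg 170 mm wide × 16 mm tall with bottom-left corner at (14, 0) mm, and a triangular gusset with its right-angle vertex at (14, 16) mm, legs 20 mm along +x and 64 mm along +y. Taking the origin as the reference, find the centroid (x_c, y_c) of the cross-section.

vertical leg: A = 14 × 90 = 1260.00, centroid at (7.00, 45.00).
horizontal leg: A = 170 × 16 = 2720.00, centroid at (99.00, 8.00).
gusset: A = ½·20·64 = 640.00, centroid at (20.67, 37.33).
ΣA = 4620.00 mm²
ΣAx_c = (1260.00)(7.00) + (2720.00)(99.00) + (640.00)(20.67) = 291326.67 mm³
ΣAy_c = (1260.00)(45.00) + (2720.00)(8.00) + (640.00)(37.33) = 102353.33 mm³
x_c = 291326.67 / 4620.00 = 63.06 mm
y_c = 102353.33 / 4620.00 = 22.15 mm

x_c = 63.06 mm, y_c = 22.15 mm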